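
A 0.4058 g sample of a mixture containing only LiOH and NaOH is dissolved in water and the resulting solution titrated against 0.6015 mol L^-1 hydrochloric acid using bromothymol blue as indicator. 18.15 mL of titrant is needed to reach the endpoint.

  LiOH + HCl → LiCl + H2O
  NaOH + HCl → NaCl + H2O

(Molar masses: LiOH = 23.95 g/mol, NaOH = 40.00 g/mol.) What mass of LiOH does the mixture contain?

0.04609 g

n(HCl) = 0.01815 × 0.6015 = 0.01092 mol
Let x = n(LiOH), y = n(NaOH).
Titrant: 1x + 1y = 0.01092;  mass: 23.95x + 40.00y = 0.4058
Solving, x = 1.925 × 10^-3 mol, y = 8.993 × 10^-3 mol
mass of LiOH = 1.925 × 10^-3 × 23.95 = 0.04609 g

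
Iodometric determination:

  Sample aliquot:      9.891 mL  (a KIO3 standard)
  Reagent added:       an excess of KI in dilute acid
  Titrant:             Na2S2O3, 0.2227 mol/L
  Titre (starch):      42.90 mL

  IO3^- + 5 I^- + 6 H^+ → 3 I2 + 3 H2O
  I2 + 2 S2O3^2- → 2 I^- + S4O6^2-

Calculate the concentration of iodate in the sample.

n(S2O3^2-) = 0.04290 × 0.2227 = 9.554 × 10^-3 mol
n(I2) = n(S2O3^2-)/2 = 4.777 × 10^-3 mol
From the 1:3 ratio, n(IO3^-) in the aliquot = 1/3 × 4.777 × 10^-3 = 1.592 × 10^-3 mol
[IO3^-] = 1.592 × 10^-3 / 0.009891 = 0.1610 mol/L

0.1610 mol/L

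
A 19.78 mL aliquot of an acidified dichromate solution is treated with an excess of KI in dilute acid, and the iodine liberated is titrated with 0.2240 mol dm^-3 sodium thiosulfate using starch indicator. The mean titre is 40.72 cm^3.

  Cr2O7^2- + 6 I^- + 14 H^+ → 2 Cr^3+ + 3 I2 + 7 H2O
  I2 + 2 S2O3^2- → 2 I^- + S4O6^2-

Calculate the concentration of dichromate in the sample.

0.07686 mol/L

n(S2O3^2-) = 0.04072 × 0.2240 = 9.121 × 10^-3 mol
n(I2) = n(S2O3^2-)/2 = 4.561 × 10^-3 mol
From the 1:3 ratio, n(Cr2O7^2-) in the aliquot = 1/3 × 4.561 × 10^-3 = 1.520 × 10^-3 mol
[Cr2O7^2-] = 1.520 × 10^-3 / 0.01978 = 0.07686 mol/L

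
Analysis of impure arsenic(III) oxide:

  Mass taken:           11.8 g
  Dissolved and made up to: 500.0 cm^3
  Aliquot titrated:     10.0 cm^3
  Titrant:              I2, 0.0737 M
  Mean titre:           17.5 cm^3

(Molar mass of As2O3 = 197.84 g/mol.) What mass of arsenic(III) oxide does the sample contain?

As2O3 + 2 I2 + 2 H2O → As2O5 + 4 HI
n(I2) per titration = 0.0175 × 0.0737 = 1.29 × 10^-3 mol
From the 1:2 ratio, n(As2O3) in each aliquot = 1/2 × 1.29 × 10^-3 = 6.45 × 10^-4 mol
n(As2O3) in the whole flask = 6.45 × 10^-4 × 500.0/10.0 = 0.0322 mol
mass of As2O3 = 0.0322 × 197.84 = 6.38 g

6.38 g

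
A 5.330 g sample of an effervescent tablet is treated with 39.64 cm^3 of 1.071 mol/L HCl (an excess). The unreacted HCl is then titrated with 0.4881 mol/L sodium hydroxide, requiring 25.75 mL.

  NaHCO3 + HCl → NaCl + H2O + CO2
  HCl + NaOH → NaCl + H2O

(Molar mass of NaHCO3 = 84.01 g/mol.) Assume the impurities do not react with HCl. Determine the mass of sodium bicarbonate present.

2.511 g

n(HCl) added = 0.03964 × 1.071 = 0.04245 mol
n(NaOH) used in back-titration = 0.02575 × 0.4881 = 0.01257 mol
n(HCl) left over = 0.01257 mol (1:1 ratio)
n(HCl) consumed by analyte = 0.04245 − 0.01257 = 0.02989 mol
n(NaHCO3) = 0.02989 mol (1:1 ratio)
mass of NaHCO3 = 0.02989 × 84.01 = 2.511 g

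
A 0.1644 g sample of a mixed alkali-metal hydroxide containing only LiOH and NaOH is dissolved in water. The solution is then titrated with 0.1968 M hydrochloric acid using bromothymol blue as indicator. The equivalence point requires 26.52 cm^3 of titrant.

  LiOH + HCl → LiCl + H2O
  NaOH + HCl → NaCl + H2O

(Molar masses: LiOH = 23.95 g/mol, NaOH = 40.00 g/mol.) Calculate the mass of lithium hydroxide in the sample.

0.06620 g

n(HCl) = 0.02652 × 0.1968 = 5.219 × 10^-3 mol
Let x = n(LiOH), y = n(NaOH).
Titrant: 1x + 1y = 5.219 × 10^-3;  mass: 23.95x + 40.00y = 0.1644
Solving, x = 2.764 × 10^-3 mol, y = 2.455 × 10^-3 mol
mass of LiOH = 2.764 × 10^-3 × 23.95 = 0.06620 g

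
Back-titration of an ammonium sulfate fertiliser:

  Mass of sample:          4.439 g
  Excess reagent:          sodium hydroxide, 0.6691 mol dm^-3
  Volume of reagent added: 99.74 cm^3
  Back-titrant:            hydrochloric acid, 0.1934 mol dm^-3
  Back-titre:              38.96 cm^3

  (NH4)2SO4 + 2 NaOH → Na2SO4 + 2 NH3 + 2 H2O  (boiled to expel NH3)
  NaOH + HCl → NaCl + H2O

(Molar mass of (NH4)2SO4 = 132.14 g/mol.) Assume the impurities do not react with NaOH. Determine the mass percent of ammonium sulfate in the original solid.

n(NaOH) added = 0.09974 × 0.6691 = 0.06674 mol
n(HCl) used in back-titration = 0.03896 × 0.1934 = 7.535 × 10^-3 mol
n(NaOH) left over = 7.535 × 10^-3 mol (1:1 ratio)
n(NaOH) consumed by analyte = 0.06674 − 7.535 × 10^-3 = 0.05920 mol
From the 1:2 ratio, n((NH4)2SO4) = 1/2 × 0.05920 = 0.02960 mol
mass of (NH4)2SO4 = 0.02960 × 132.14 = 3.911 g
% (NH4)2SO4 = 3.911 / 4.439 × 100 = 88.11 %

88.11 %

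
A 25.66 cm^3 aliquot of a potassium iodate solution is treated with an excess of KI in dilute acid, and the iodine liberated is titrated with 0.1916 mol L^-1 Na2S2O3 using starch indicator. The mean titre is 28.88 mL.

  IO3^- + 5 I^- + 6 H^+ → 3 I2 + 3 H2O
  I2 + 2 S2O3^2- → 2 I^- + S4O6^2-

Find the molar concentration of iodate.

n(S2O3^2-) = 0.02888 × 0.1916 = 5.533 × 10^-3 mol
n(I2) = n(S2O3^2-)/2 = 2.767 × 10^-3 mol
From the 1:3 ratio, n(IO3^-) in the aliquot = 1/3 × 2.767 × 10^-3 = 9.222 × 10^-4 mol
[IO3^-] = 9.222 × 10^-4 / 0.02566 = 0.03594 mol/L

0.03594 mol/L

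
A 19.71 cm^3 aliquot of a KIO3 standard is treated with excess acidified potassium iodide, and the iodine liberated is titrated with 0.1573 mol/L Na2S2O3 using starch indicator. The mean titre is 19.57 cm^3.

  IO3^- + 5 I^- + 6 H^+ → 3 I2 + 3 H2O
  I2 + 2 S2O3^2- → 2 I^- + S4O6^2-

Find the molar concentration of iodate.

0.02603 mol/L

n(S2O3^2-) = 0.01957 × 0.1573 = 3.078 × 10^-3 mol
n(I2) = n(S2O3^2-)/2 = 1.539 × 10^-3 mol
From the 1:3 ratio, n(IO3^-) in the aliquot = 1/3 × 1.539 × 10^-3 = 5.131 × 10^-4 mol
[IO3^-] = 5.131 × 10^-4 / 0.01971 = 0.02603 mol/L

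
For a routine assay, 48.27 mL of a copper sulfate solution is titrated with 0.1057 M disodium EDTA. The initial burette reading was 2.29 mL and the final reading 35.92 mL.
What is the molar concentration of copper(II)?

Cu^2+ + EDTA^4- → [Cu(EDTA)]^2-
n(EDTA) = 0.03363 L × 0.1057 mol/L = 3.555 × 10^-3 mol
n(Cu2+) = 3.555 × 10^-3 mol (1:1 mole ratio)
[Cu2+] = 3.555 × 10^-3 mol / 0.04827 L = 0.07364 mol/L

0.07364 M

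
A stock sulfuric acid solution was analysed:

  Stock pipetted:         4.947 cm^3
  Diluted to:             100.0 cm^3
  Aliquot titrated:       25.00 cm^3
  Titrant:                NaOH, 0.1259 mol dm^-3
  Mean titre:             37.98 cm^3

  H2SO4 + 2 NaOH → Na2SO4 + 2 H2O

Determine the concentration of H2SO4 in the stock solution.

n(NaOH) = 0.03798 × 0.1259 = 4.782 × 10^-3 mol
From the 1:2 ratio, n(H2SO4) in the aliquot = 1/2 × 4.782 × 10^-3 = 2.391 × 10^-3 mol
[H2SO4]_dilute = 2.391 × 10^-3 / 0.02500 = 0.09563 mol/L
Dilution factor = 100.0 / 4.947 = 20.21
[H2SO4]_stock = 0.09563 × 20.21 = 1.933 mol/L

1.933 mol/L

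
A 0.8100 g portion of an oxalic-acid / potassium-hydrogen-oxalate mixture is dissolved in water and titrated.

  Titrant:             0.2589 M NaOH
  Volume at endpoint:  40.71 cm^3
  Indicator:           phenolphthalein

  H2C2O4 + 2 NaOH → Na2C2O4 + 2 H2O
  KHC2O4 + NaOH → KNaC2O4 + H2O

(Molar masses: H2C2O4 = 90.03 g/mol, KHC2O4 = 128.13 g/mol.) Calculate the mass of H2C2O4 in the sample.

0.2927 g

n(NaOH) = 0.04071 × 0.2589 = 0.01054 mol
Let x = n(H2C2O4), y = n(KHC2O4).
Titrant: 2x + 1y = 0.01054;  mass: 90.03x + 128.13y = 0.8100
Solving, x = 3.251 × 10^-3 mol, y = 4.037 × 10^-3 mol
mass of H2C2O4 = 3.251 × 10^-3 × 90.03 = 0.2927 g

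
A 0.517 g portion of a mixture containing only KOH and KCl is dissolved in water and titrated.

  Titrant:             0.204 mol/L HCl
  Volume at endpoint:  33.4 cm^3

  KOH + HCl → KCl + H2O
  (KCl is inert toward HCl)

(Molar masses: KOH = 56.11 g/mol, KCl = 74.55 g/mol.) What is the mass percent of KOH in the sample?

n(HCl) = 0.0334 × 0.204 = 6.81 × 10^-3 mol
Let x = n(KOH), y = n(KCl).
Titrant: 1x = 6.81 × 10^-3;  mass: 56.11x + 74.55y = 0.517
Solving, x = 6.81 × 10^-3 mol, y = 1.81 × 10^-3 mol
mass of KOH = 6.81 × 10^-3 × 56.11 = 0.382 g
% KOH = 0.382 / 0.517 × 100 = 73.9 %

73.9 %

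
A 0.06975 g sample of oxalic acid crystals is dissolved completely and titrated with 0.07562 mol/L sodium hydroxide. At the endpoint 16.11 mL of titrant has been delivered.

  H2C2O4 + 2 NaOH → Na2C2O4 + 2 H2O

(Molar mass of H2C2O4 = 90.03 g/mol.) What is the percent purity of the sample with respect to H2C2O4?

n(NaOH) = 0.01611 L × 0.07562 mol/L = 1.218 × 10^-3 mol
From the 1:2 ratio, n(H2C2O4) = 1/2 × 1.218 × 10^-3 = 6.091 × 10^-4 mol
mass of H2C2O4 = 6.091 × 10^-4 × 90.03 g/mol = 0.05484 g
% H2C2O4 = 0.05484 / 0.06975 × 100 = 78.62 %

78.62 %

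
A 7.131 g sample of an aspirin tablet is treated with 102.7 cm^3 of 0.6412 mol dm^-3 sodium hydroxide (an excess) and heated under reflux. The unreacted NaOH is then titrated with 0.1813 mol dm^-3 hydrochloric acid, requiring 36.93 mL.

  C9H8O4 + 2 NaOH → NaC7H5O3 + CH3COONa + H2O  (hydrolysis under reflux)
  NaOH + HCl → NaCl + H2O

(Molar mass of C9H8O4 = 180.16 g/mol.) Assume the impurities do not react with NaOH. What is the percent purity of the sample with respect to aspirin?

n(NaOH) added = 0.1027 × 0.6412 = 0.06585 mol
n(HCl) used in back-titration = 0.03693 × 0.1813 = 6.695 × 10^-3 mol
n(NaOH) left over = 6.695 × 10^-3 mol (1:1 ratio)
n(NaOH) consumed by analyte = 0.06585 − 6.695 × 10^-3 = 0.05916 mol
From the 1:2 ratio, n(C9H8O4) = 1/2 × 0.05916 = 0.02958 mol
mass of C9H8O4 = 0.02958 × 180.16 = 5.329 g
% C9H8O4 = 5.329 / 7.131 × 100 = 74.73 %

74.73 %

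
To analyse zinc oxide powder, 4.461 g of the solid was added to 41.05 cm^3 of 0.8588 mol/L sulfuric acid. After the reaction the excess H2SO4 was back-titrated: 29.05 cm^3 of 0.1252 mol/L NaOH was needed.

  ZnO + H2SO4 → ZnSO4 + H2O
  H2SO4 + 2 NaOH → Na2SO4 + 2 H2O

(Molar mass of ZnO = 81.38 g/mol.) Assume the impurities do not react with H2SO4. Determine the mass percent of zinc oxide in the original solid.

60.99 %

n(H2SO4) added = 0.04105 × 0.8588 = 0.03525 mol
n(NaOH) used in back-titration = 0.02905 × 0.1252 = 3.637 × 10^-3 mol
From the 1:2 ratio, n(H2SO4) left over = 1/2 × 3.637 × 10^-3 = 1.819 × 10^-3 mol
n(H2SO4) consumed by analyte = 0.03525 − 1.819 × 10^-3 = 0.03344 mol
n(ZnO) = 0.03344 mol (1:1 ratio)
mass of ZnO = 0.03344 × 81.38 = 2.721 g
% ZnO = 2.721 / 4.461 × 100 = 60.99 %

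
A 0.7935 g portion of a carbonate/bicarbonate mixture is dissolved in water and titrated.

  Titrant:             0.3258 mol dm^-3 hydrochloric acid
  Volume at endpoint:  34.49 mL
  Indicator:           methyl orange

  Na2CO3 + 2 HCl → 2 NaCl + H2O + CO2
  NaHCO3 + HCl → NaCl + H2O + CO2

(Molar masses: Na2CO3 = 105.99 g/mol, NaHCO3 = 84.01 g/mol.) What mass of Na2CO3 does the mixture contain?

n(HCl) = 0.03449 × 0.3258 = 0.01124 mol
Let x = n(Na2CO3), y = n(NaHCO3).
Titrant: 2x + 1y = 0.01124;  mass: 105.99x + 84.01y = 0.7935
Solving, x = 2.426 × 10^-3 mol, y = 6.384 × 10^-3 mol
mass of Na2CO3 = 2.426 × 10^-3 × 105.99 = 0.2572 g

0.2572 g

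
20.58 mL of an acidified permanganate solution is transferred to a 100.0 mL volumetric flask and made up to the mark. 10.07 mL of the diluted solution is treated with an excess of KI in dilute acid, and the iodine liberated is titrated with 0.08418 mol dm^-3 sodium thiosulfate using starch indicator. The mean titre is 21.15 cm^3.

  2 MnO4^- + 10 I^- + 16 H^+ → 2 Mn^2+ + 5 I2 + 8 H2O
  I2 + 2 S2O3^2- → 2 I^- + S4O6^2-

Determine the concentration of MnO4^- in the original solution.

0.1718 mol/L

n(S2O3^2-) = 0.02115 × 0.08418 = 1.780 × 10^-3 mol
n(I2) = n(S2O3^2-)/2 = 8.902 × 10^-4 mol
From the 2:5 ratio, n(MnO4^-) in the aliquot = 2/5 × 8.902 × 10^-4 = 3.561 × 10^-4 mol
[MnO4^-]_dilute = 3.561 × 10^-4 / 0.01007 = 0.03536 mol/L
[MnO4^-]_original = 0.03536 × 100.0/20.58 = 0.1718 mol/L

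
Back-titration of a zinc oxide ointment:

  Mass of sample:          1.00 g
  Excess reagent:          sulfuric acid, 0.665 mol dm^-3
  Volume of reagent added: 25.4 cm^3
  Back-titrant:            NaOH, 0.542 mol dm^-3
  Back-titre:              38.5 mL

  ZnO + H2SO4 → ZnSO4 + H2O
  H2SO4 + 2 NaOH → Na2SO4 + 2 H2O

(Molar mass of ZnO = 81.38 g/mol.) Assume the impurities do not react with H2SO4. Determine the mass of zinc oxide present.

0.526 g

n(H2SO4) added = 0.0254 × 0.665 = 0.0169 mol
n(NaOH) used in back-titration = 0.0385 × 0.542 = 0.0209 mol
From the 1:2 ratio, n(H2SO4) left over = 1/2 × 0.0209 = 0.0104 mol
n(H2SO4) consumed by analyte = 0.0169 − 0.0104 = 6.46 × 10^-3 mol
n(ZnO) = 6.46 × 10^-3 mol (1:1 ratio)
mass of ZnO = 6.46 × 10^-3 × 81.38 = 0.526 g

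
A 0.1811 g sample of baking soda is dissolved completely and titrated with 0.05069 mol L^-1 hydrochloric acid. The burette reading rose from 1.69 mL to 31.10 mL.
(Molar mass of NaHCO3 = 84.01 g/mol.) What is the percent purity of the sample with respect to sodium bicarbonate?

69.16 %

NaHCO3 + HCl → NaCl + H2O + CO2
n(HCl) = 0.02941 L × 0.05069 mol/L = 1.491 × 10^-3 mol
n(NaHCO3) = 1.491 × 10^-3 mol (1:1 ratio)
mass of NaHCO3 = 1.491 × 10^-3 × 84.01 g/mol = 0.1252 g
% NaHCO3 = 0.1252 / 0.1811 × 100 = 69.16 %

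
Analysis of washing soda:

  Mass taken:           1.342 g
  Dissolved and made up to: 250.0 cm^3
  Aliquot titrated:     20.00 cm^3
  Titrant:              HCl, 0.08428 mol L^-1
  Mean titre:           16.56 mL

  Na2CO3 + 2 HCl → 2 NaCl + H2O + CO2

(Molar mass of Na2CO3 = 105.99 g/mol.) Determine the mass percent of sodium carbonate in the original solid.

68.89 %

n(HCl) per titration = 0.01656 × 0.08428 = 1.396 × 10^-3 mol
From the 1:2 ratio, n(Na2CO3) in each aliquot = 1/2 × 1.396 × 10^-3 = 6.978 × 10^-4 mol
n(Na2CO3) in the whole flask = 6.978 × 10^-4 × 250.0/20.00 = 8.723 × 10^-3 mol
mass of Na2CO3 = 8.723 × 10^-3 × 105.99 = 0.9245 g
% Na2CO3 = 0.9245 / 1.342 × 100 = 68.89 %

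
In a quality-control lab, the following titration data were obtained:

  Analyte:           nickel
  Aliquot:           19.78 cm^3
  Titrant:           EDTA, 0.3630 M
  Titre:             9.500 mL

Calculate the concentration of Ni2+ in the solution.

0.1743 M

Ni^2+ + EDTA^4- → [Ni(EDTA)]^2-
n(EDTA) = 0.009500 L × 0.3630 mol/L = 3.449 × 10^-3 mol
n(Ni2+) = 3.449 × 10^-3 mol (1:1 mole ratio)
[Ni2+] = 3.449 × 10^-3 mol / 0.01978 L = 0.1743 mol/L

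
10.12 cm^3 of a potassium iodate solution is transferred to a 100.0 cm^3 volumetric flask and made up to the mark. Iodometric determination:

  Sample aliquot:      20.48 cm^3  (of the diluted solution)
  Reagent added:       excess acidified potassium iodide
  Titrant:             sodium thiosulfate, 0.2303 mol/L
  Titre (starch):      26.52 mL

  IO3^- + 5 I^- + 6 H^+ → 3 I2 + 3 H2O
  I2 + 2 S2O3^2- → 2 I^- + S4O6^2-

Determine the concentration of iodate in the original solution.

0.4911 mol/L

n(S2O3^2-) = 0.02652 × 0.2303 = 6.108 × 10^-3 mol
n(I2) = n(S2O3^2-)/2 = 3.054 × 10^-3 mol
From the 1:3 ratio, n(IO3^-) in the aliquot = 1/3 × 3.054 × 10^-3 = 1.018 × 10^-3 mol
[IO3^-]_dilute = 1.018 × 10^-3 / 0.02048 = 0.04970 mol/L
[IO3^-]_original = 0.04970 × 100.0/10.12 = 0.4911 mol/L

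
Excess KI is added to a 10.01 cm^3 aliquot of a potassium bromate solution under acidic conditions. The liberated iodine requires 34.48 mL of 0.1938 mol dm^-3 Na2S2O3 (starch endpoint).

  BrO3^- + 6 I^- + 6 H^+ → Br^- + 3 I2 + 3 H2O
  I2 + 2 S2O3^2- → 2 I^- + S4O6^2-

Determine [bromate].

n(S2O3^2-) = 0.03448 × 0.1938 = 6.682 × 10^-3 mol
n(I2) = n(S2O3^2-)/2 = 3.341 × 10^-3 mol
From the 1:3 ratio, n(BrO3^-) in the aliquot = 1/3 × 3.341 × 10^-3 = 1.114 × 10^-3 mol
[BrO3^-] = 1.114 × 10^-3 / 0.01001 = 0.1113 mol/L

0.1113 mol/L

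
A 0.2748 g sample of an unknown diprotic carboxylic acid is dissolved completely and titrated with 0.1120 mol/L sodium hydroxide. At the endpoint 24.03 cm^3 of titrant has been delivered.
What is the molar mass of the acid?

204.2 g/mol

n(NaOH) = 0.02403 L × 0.1120 mol/L = 2.691 × 10^-3 mol
From the 1:2 ratio, n(H2A) = 1/2 × 2.691 × 10^-3 = 1.346 × 10^-3 mol
M = m / n = 0.2748 g / 1.346 × 10^-3 mol = 204.2 g/mol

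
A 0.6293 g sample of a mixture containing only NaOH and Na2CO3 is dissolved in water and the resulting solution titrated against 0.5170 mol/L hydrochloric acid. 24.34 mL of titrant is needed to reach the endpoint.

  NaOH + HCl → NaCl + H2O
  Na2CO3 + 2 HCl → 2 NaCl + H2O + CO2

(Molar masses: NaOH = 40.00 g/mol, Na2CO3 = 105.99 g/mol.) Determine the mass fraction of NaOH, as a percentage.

n(HCl) = 0.02434 × 0.5170 = 0.01258 mol
Let x = n(NaOH), y = n(Na2CO3).
Titrant: 1x + 2y = 0.01258;  mass: 40.00x + 105.99y = 0.6293
Solving, x = 2.892 × 10^-3 mol, y = 4.846 × 10^-3 mol
mass of NaOH = 2.892 × 10^-3 × 40.00 = 0.1157 g
% NaOH = 0.1157 / 0.6293 × 100 = 18.38 %

18.38 %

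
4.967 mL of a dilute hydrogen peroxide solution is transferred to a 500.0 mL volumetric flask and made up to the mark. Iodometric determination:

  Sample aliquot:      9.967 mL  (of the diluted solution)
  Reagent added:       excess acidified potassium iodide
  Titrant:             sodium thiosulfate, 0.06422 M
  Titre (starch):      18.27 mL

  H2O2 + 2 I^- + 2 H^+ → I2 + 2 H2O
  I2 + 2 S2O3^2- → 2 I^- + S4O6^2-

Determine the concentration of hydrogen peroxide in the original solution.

n(S2O3^2-) = 0.01827 × 0.06422 = 1.173 × 10^-3 mol
n(I2) = n(S2O3^2-)/2 = 5.866 × 10^-4 mol
n(H2O2) in the aliquot = 5.866 × 10^-4 mol (1:1 ratio)
[H2O2]_dilute = 5.866 × 10^-4 / 0.009967 = 0.05886 mol/L
[H2O2]_original = 0.05886 × 500.0/4.967 = 5.925 mol/L

5.925 M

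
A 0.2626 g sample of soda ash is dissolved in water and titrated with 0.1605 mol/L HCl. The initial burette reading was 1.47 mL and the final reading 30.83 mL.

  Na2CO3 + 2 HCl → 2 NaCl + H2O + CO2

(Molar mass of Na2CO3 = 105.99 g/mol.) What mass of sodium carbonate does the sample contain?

0.2497 g

n(HCl) = 0.02936 L × 0.1605 mol/L = 4.712 × 10^-3 mol
From the 1:2 ratio, n(Na2CO3) = 1/2 × 4.712 × 10^-3 = 2.356 × 10^-3 mol
mass of Na2CO3 = 2.356 × 10^-3 × 105.99 g/mol = 0.2497 g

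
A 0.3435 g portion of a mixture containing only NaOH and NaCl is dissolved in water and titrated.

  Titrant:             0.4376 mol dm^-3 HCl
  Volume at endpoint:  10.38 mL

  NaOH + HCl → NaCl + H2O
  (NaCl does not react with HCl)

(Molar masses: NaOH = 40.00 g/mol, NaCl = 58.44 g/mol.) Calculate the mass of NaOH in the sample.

0.1817 g

n(HCl) = 0.01038 × 0.4376 = 4.542 × 10^-3 mol
Let x = n(NaOH), y = n(NaCl).
Titrant: 1x = 4.542 × 10^-3;  mass: 40.00x + 58.44y = 0.3435
Solving, x = 4.542 × 10^-3 mol, y = 2.769 × 10^-3 mol
mass of NaOH = 4.542 × 10^-3 × 40.00 = 0.1817 g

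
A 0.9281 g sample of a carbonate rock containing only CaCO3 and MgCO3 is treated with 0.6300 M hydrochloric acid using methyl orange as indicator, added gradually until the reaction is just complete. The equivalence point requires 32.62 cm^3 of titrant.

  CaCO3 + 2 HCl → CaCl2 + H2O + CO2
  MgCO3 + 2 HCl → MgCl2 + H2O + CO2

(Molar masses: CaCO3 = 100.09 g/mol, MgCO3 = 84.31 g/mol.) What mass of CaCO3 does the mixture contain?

0.3919 g

n(HCl) = 0.03262 × 0.6300 = 0.02055 mol
Let x = n(CaCO3), y = n(MgCO3).
Titrant: 2x + 2y = 0.02055;  mass: 100.09x + 84.31y = 0.9281
Solving, x = 3.916 × 10^-3 mol, y = 6.360 × 10^-3 mol
mass of CaCO3 = 3.916 × 10^-3 × 100.09 = 0.3919 g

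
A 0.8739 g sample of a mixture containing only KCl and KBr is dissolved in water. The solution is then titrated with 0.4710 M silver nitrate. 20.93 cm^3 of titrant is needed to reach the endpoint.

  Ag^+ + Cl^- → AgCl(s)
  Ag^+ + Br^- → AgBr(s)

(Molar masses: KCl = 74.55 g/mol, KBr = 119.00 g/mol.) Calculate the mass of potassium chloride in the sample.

n(AgNO3) = 0.02093 × 0.4710 = 9.858 × 10^-3 mol
Let x = n(KCl), y = n(KBr).
Titrant: 1x + 1y = 9.858 × 10^-3;  mass: 74.55x + 119.00y = 0.8739
Solving, x = 6.731 × 10^-3 mol, y = 3.127 × 10^-3 mol
mass of KCl = 6.731 × 10^-3 × 74.55 = 0.5018 g

0.5018 g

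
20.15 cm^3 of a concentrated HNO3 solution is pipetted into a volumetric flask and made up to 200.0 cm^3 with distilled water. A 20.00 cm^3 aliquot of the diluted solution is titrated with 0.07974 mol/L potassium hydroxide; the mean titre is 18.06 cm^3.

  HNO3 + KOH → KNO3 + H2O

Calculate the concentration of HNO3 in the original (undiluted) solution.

0.7147 mol/L

n(KOH) = 0.01806 × 0.07974 = 1.440 × 10^-3 mol
n(HNO3) in the aliquot = 1.440 × 10^-3 mol (1:1 ratio)
[HNO3]_dilute = 1.440 × 10^-3 / 0.02000 = 0.07201 mol/L
Dilution factor = 200.0 / 20.15 = 9.926
[HNO3]_stock = 0.07201 × 9.926 = 0.7147 mol/L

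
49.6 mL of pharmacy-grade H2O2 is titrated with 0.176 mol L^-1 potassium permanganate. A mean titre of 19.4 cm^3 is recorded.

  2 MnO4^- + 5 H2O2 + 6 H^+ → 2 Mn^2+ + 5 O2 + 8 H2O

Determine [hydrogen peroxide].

n(KMnO4) = 0.0194 L × 0.176 mol/L = 3.41 × 10^-3 mol
From the 5:2 mole ratio, n(H2O2) = 5/2 × 3.41 × 10^-3 = 8.54 × 10^-3 mol
[H2O2] = 8.54 × 10^-3 mol / 0.0496 L = 0.172 mol/L

0.172 mol/L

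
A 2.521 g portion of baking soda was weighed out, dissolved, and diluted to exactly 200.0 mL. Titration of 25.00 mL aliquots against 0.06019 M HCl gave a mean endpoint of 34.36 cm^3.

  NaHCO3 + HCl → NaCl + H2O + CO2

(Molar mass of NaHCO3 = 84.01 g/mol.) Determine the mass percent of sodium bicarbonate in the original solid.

n(HCl) per titration = 0.03436 × 0.06019 = 2.068 × 10^-3 mol
n(NaHCO3) in each aliquot = 2.068 × 10^-3 mol (1:1 ratio)
n(NaHCO3) in the whole flask = 2.068 × 10^-3 × 200.0/25.00 = 0.01655 mol
mass of NaHCO3 = 0.01655 × 84.01 = 1.390 g
% NaHCO3 = 1.390 / 2.521 × 100 = 55.13 %

55.13 %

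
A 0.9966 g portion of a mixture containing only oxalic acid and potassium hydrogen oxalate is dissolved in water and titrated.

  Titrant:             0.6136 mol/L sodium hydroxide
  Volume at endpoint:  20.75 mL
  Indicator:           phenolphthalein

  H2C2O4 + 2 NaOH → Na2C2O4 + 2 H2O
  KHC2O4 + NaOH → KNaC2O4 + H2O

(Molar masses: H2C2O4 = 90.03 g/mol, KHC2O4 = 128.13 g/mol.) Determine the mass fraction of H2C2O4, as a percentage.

n(NaOH) = 0.02075 × 0.6136 = 0.01273 mol
Let x = n(H2C2O4), y = n(KHC2O4).
Titrant: 2x + 1y = 0.01273;  mass: 90.03x + 128.13y = 0.9966
Solving, x = 3.819 × 10^-3 mol, y = 5.095 × 10^-3 mol
mass of H2C2O4 = 3.819 × 10^-3 × 90.03 = 0.3438 g
% H2C2O4 = 0.3438 / 0.9966 × 100 = 34.50 %

34.50 %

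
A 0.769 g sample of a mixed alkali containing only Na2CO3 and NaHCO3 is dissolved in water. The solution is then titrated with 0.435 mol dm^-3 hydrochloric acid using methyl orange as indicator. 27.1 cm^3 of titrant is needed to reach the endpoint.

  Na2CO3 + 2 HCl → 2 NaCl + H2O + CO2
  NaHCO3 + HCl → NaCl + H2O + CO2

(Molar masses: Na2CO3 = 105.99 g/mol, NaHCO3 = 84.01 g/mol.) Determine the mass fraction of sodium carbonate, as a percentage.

49.2 %

n(HCl) = 0.0271 × 0.435 = 0.0118 mol
Let x = n(Na2CO3), y = n(NaHCO3).
Titrant: 2x + 1y = 0.0118;  mass: 105.99x + 84.01y = 0.769
Solving, x = 3.57 × 10^-3 mol, y = 4.65 × 10^-3 mol
mass of Na2CO3 = 3.57 × 10^-3 × 105.99 = 0.378 g
% Na2CO3 = 0.378 / 0.769 × 100 = 49.2 %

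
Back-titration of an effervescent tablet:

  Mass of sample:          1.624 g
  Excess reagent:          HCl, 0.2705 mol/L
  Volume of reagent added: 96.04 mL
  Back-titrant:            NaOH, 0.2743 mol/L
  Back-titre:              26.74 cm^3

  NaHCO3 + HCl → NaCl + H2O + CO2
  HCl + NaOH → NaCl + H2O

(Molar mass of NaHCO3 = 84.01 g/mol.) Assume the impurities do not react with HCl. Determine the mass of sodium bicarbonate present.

n(HCl) added = 0.09604 × 0.2705 = 0.02598 mol
n(NaOH) used in back-titration = 0.02674 × 0.2743 = 7.335 × 10^-3 mol
n(HCl) left over = 7.335 × 10^-3 mol (1:1 ratio)
n(HCl) consumed by analyte = 0.02598 − 7.335 × 10^-3 = 0.01864 mol
n(NaHCO3) = 0.01864 mol (1:1 ratio)
mass of NaHCO3 = 0.01864 × 84.01 = 1.566 g

1.566 g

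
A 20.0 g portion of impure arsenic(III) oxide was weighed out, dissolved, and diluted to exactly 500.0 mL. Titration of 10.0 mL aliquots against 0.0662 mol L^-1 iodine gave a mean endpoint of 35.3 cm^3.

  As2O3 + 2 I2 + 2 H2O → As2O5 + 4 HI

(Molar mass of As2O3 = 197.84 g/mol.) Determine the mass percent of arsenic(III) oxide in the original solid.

57.8 %

n(I2) per titration = 0.0353 × 0.0662 = 2.34 × 10^-3 mol
From the 1:2 ratio, n(As2O3) in each aliquot = 1/2 × 2.34 × 10^-3 = 1.17 × 10^-3 mol
n(As2O3) in the whole flask = 1.17 × 10^-3 × 500.0/10.0 = 0.0584 mol
mass of As2O3 = 0.0584 × 197.84 = 11.6 g
% As2O3 = 11.6 / 20.0 × 100 = 57.8 %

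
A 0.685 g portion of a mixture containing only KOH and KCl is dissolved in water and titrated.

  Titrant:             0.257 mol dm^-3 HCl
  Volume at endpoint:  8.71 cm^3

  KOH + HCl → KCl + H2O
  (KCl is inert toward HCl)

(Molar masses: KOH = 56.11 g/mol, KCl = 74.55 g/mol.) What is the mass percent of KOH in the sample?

n(HCl) = 0.00871 × 0.257 = 2.24 × 10^-3 mol
Let x = n(KOH), y = n(KCl).
Titrant: 1x = 2.24 × 10^-3;  mass: 56.11x + 74.55y = 0.685
Solving, x = 2.24 × 10^-3 mol, y = 7.50 × 10^-3 mol
mass of KOH = 2.24 × 10^-3 × 56.11 = 0.126 g
% KOH = 0.126 / 0.685 × 100 = 18.3 %

18.3 %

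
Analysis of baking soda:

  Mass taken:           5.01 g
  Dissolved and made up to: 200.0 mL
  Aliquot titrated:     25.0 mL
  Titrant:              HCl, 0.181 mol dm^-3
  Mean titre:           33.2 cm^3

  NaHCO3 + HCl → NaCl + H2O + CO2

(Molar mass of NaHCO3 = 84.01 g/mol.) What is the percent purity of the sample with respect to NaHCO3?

n(HCl) per titration = 0.0332 × 0.181 = 6.01 × 10^-3 mol
n(NaHCO3) in each aliquot = 6.01 × 10^-3 mol (1:1 ratio)
n(NaHCO3) in the whole flask = 6.01 × 10^-3 × 200.0/25.0 = 0.0481 mol
mass of NaHCO3 = 0.0481 × 84.01 = 4.04 g
% NaHCO3 = 4.04 / 5.01 × 100 = 80.6 %

80.6 %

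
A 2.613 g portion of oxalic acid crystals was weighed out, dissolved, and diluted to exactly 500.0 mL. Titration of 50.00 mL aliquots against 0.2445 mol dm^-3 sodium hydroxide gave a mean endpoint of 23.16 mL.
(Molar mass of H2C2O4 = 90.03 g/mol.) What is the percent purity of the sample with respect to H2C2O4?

97.55 %

H2C2O4 + 2 NaOH → Na2C2O4 + 2 H2O
n(NaOH) per titration = 0.02316 × 0.2445 = 5.663 × 10^-3 mol
From the 1:2 ratio, n(H2C2O4) in each aliquot = 1/2 × 5.663 × 10^-3 = 2.831 × 10^-3 mol
n(H2C2O4) in the whole flask = 2.831 × 10^-3 × 500.0/50.00 = 0.02831 mol
mass of H2C2O4 = 0.02831 × 90.03 = 2.549 g
% H2C2O4 = 2.549 / 2.613 × 100 = 97.55 %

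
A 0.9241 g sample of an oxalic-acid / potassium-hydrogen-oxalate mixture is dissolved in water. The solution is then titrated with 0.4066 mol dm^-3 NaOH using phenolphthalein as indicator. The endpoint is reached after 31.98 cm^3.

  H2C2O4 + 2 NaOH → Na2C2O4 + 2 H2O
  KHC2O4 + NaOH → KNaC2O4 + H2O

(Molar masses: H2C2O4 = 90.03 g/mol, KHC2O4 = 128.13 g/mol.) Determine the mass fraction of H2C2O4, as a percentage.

43.49 %

n(NaOH) = 0.03198 × 0.4066 = 0.01300 mol
Let x = n(H2C2O4), y = n(KHC2O4).
Titrant: 2x + 1y = 0.01300;  mass: 90.03x + 128.13y = 0.9241
Solving, x = 4.464 × 10^-3 mol, y = 4.076 × 10^-3 mol
mass of H2C2O4 = 4.464 × 10^-3 × 90.03 = 0.4019 g
% H2C2O4 = 0.4019 / 0.9241 × 100 = 43.49 %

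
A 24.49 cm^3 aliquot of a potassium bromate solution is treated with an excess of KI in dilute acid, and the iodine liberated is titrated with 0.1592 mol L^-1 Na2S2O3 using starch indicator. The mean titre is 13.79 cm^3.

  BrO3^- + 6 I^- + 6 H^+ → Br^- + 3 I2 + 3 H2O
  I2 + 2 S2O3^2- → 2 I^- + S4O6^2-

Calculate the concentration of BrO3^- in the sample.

0.01494 mol/L

n(S2O3^2-) = 0.01379 × 0.1592 = 2.195 × 10^-3 mol
n(I2) = n(S2O3^2-)/2 = 1.098 × 10^-3 mol
From the 1:3 ratio, n(BrO3^-) in the aliquot = 1/3 × 1.098 × 10^-3 = 3.659 × 10^-4 mol
[BrO3^-] = 3.659 × 10^-4 / 0.02449 = 0.01494 mol/L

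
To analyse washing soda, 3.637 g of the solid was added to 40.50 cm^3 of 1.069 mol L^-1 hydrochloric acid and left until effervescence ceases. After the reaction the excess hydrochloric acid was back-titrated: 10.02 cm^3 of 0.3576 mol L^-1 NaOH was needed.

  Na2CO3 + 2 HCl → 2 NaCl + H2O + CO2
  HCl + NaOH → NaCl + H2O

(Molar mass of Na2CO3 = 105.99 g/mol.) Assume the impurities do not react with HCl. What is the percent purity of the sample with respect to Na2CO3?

57.86 %

n(HCl) added = 0.04050 × 1.069 = 0.04329 mol
n(NaOH) used in back-titration = 0.01002 × 0.3576 = 3.583 × 10^-3 mol
n(HCl) left over = 3.583 × 10^-3 mol (1:1 ratio)
n(HCl) consumed by analyte = 0.04329 − 3.583 × 10^-3 = 0.03971 mol
From the 1:2 ratio, n(Na2CO3) = 1/2 × 0.03971 = 0.01986 mol
mass of Na2CO3 = 0.01986 × 105.99 = 2.105 g
% Na2CO3 = 2.105 / 3.637 × 100 = 57.86 %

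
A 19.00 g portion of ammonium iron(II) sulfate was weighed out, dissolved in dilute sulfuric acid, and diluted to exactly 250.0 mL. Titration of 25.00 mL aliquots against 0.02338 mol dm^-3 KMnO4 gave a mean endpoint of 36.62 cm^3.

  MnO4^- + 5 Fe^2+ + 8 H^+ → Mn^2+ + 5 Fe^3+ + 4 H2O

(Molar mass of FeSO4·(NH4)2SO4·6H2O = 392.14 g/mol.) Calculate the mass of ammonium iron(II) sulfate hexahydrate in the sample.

n(KMnO4) per titration = 0.03662 × 0.02338 = 8.562 × 10^-4 mol
From the 5:1 ratio, n(FeSO4·(NH4)2SO4·6H2O) in each aliquot = 5/1 × 8.562 × 10^-4 = 4.281 × 10^-3 mol
n(FeSO4·(NH4)2SO4·6H2O) in the whole flask = 4.281 × 10^-3 × 250.0/25.00 = 0.04281 mol
mass of FeSO4·(NH4)2SO4·6H2O = 0.04281 × 392.14 = 16.79 g

16.79 g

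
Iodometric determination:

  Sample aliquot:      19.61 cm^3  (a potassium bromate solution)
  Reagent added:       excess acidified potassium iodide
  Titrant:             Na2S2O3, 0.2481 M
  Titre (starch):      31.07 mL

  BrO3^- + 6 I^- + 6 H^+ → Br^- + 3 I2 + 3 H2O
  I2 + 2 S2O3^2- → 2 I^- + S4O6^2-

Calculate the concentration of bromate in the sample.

n(S2O3^2-) = 0.03107 × 0.2481 = 7.708 × 10^-3 mol
n(I2) = n(S2O3^2-)/2 = 3.854 × 10^-3 mol
From the 1:3 ratio, n(BrO3^-) in the aliquot = 1/3 × 3.854 × 10^-3 = 1.285 × 10^-3 mol
[BrO3^-] = 1.285 × 10^-3 / 0.01961 = 0.06551 mol/L

0.06551 M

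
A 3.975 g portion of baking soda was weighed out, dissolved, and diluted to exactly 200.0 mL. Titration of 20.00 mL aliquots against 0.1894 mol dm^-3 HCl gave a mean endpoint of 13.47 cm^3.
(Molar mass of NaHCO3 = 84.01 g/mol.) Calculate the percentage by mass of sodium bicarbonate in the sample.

53.92 %

NaHCO3 + HCl → NaCl + H2O + CO2
n(HCl) per titration = 0.01347 × 0.1894 = 2.551 × 10^-3 mol
n(NaHCO3) in each aliquot = 2.551 × 10^-3 mol (1:1 ratio)
n(NaHCO3) in the whole flask = 2.551 × 10^-3 × 200.0/20.00 = 0.02551 mol
mass of NaHCO3 = 0.02551 × 84.01 = 2.143 g
% NaHCO3 = 2.143 / 3.975 × 100 = 53.92 %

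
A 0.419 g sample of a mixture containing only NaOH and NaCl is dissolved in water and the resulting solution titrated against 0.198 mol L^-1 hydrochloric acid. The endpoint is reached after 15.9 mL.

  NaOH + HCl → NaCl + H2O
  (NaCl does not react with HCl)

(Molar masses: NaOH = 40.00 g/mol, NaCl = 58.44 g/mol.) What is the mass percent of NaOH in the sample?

30.1 %

n(HCl) = 0.0159 × 0.198 = 3.15 × 10^-3 mol
Let x = n(NaOH), y = n(NaCl).
Titrant: 1x = 3.15 × 10^-3;  mass: 40.00x + 58.44y = 0.419
Solving, x = 3.15 × 10^-3 mol, y = 5.01 × 10^-3 mol
mass of NaOH = 3.15 × 10^-3 × 40.00 = 0.126 g
% NaOH = 0.126 / 0.419 × 100 = 30.1 %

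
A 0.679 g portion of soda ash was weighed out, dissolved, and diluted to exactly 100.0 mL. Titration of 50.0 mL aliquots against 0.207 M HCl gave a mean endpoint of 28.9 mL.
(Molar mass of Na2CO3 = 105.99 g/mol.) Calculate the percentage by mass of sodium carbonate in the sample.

93.4 %

Na2CO3 + 2 HCl → 2 NaCl + H2O + CO2
n(HCl) per titration = 0.0289 × 0.207 = 5.98 × 10^-3 mol
From the 1:2 ratio, n(Na2CO3) in each aliquot = 1/2 × 5.98 × 10^-3 = 2.99 × 10^-3 mol
n(Na2CO3) in the whole flask = 2.99 × 10^-3 × 100.0/50.0 = 5.98 × 10^-3 mol
mass of Na2CO3 = 5.98 × 10^-3 × 105.99 = 0.634 g
% Na2CO3 = 0.634 / 0.679 × 100 = 93.4 %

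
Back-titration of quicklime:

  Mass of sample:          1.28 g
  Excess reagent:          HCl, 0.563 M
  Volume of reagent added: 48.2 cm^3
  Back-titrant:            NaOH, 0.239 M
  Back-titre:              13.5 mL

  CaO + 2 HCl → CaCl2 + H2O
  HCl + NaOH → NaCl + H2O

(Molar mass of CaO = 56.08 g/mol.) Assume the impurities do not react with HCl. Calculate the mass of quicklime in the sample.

n(HCl) added = 0.0482 × 0.563 = 0.0271 mol
n(NaOH) used in back-titration = 0.0135 × 0.239 = 3.23 × 10^-3 mol
n(HCl) left over = 3.23 × 10^-3 mol (1:1 ratio)
n(HCl) consumed by analyte = 0.0271 − 3.23 × 10^-3 = 0.0239 mol
From the 1:2 ratio, n(CaO) = 1/2 × 0.0239 = 0.0120 mol
mass of CaO = 0.0120 × 56.08 = 0.670 g

0.670 g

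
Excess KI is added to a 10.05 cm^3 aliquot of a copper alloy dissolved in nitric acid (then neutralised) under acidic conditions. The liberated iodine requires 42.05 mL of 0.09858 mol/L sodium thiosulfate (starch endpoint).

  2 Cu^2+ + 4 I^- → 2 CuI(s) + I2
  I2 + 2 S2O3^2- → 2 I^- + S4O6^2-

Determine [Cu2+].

n(S2O3^2-) = 0.04205 × 0.09858 = 4.145 × 10^-3 mol
n(I2) = n(S2O3^2-)/2 = 2.073 × 10^-3 mol
From the 2:1 ratio, n(Cu2+) in the aliquot = 2/1 × 2.073 × 10^-3 = 4.145 × 10^-3 mol
[Cu2+] = 4.145 × 10^-3 / 0.01005 = 0.4125 mol/L

0.4125 mol/L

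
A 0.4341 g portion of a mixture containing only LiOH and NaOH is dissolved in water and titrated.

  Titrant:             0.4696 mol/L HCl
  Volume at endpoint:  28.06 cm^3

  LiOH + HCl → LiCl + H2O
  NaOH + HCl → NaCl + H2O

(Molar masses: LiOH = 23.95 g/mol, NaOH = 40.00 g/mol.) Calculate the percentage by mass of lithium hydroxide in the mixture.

n(HCl) = 0.02806 × 0.4696 = 0.01318 mol
Let x = n(LiOH), y = n(NaOH).
Titrant: 1x + 1y = 0.01318;  mass: 23.95x + 40.00y = 0.4341
Solving, x = 5.793 × 10^-3 mol, y = 7.384 × 10^-3 mol
mass of LiOH = 5.793 × 10^-3 × 23.95 = 0.1387 g
% LiOH = 0.1387 / 0.4341 × 100 = 31.96 %

31.96 %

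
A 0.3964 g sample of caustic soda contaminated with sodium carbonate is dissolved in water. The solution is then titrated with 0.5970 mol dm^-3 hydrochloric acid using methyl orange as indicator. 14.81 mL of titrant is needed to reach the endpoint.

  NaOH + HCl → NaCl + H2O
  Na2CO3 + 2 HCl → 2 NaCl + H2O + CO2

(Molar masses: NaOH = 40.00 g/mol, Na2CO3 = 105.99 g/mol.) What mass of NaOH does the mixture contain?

0.2221 g

n(HCl) = 0.01481 × 0.5970 = 8.842 × 10^-3 mol
Let x = n(NaOH), y = n(Na2CO3).
Titrant: 1x + 2y = 8.842 × 10^-3;  mass: 40.00x + 105.99y = 0.3964
Solving, x = 5.553 × 10^-3 mol, y = 1.644 × 10^-3 mol
mass of NaOH = 5.553 × 10^-3 × 40.00 = 0.2221 g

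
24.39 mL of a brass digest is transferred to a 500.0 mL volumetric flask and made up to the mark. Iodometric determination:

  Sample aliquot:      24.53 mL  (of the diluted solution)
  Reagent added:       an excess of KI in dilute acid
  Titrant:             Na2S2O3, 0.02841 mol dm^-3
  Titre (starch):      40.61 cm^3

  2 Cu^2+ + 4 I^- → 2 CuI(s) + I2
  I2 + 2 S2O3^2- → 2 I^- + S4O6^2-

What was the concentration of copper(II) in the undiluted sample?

n(S2O3^2-) = 0.04061 × 0.02841 = 1.154 × 10^-3 mol
n(I2) = n(S2O3^2-)/2 = 5.769 × 10^-4 mol
From the 2:1 ratio, n(Cu2+) in the aliquot = 2/1 × 5.769 × 10^-4 = 1.154 × 10^-3 mol
[Cu2+]_dilute = 1.154 × 10^-3 / 0.02453 = 0.04703 mol/L
[Cu2+]_original = 0.04703 × 500.0/24.39 = 0.9642 mol/L

0.9642 mol/L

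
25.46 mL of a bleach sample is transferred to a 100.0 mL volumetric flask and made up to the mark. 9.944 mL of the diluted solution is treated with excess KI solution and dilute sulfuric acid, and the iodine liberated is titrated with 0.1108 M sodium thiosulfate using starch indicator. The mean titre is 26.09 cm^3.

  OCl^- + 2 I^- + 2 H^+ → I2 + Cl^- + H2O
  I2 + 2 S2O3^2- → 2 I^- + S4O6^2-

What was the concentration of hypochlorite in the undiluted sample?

0.5709 M

n(S2O3^2-) = 0.02609 × 0.1108 = 2.891 × 10^-3 mol
n(I2) = n(S2O3^2-)/2 = 1.445 × 10^-3 mol
n(OCl^-) in the aliquot = 1.445 × 10^-3 mol (1:1 ratio)
[OCl^-]_dilute = 1.445 × 10^-3 / 0.009944 = 0.1454 mol/L
[OCl^-]_original = 0.1454 × 100.0/25.46 = 0.5709 mol/L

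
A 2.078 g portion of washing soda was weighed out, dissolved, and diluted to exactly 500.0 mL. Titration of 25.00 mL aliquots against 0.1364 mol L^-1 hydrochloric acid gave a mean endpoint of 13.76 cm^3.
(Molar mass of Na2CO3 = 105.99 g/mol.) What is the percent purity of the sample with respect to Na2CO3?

95.73 %

Na2CO3 + 2 HCl → 2 NaCl + H2O + CO2
n(HCl) per titration = 0.01376 × 0.1364 = 1.877 × 10^-3 mol
From the 1:2 ratio, n(Na2CO3) in each aliquot = 1/2 × 1.877 × 10^-3 = 9.384 × 10^-4 mol
n(Na2CO3) in the whole flask = 9.384 × 10^-4 × 500.0/25.00 = 0.01877 mol
mass of Na2CO3 = 0.01877 × 105.99 = 1.989 g
% Na2CO3 = 1.989 / 2.078 × 100 = 95.73 %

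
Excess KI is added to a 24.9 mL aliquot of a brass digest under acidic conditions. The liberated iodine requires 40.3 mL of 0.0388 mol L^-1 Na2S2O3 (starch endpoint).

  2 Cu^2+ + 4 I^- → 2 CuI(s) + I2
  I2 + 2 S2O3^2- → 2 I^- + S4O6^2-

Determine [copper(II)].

0.0628 mol/L

n(S2O3^2-) = 0.0403 × 0.0388 = 1.56 × 10^-3 mol
n(I2) = n(S2O3^2-)/2 = 7.82 × 10^-4 mol
From the 2:1 ratio, n(Cu2+) in the aliquot = 2/1 × 7.82 × 10^-4 = 1.56 × 10^-3 mol
[Cu2+] = 1.56 × 10^-3 / 0.0249 = 0.0628 mol/L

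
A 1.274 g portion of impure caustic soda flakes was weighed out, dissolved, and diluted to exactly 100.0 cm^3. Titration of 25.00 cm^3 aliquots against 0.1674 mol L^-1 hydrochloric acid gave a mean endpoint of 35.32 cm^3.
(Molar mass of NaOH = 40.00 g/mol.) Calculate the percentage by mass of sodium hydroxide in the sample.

74.26 %

NaOH + HCl → NaCl + H2O
n(HCl) per titration = 0.03532 × 0.1674 = 5.913 × 10^-3 mol
n(NaOH) in each aliquot = 5.913 × 10^-3 mol (1:1 ratio)
n(NaOH) in the whole flask = 5.913 × 10^-3 × 100.0/25.00 = 0.02365 mol
mass of NaOH = 0.02365 × 40.00 = 0.9460 g
% NaOH = 0.9460 / 1.274 × 100 = 74.26 %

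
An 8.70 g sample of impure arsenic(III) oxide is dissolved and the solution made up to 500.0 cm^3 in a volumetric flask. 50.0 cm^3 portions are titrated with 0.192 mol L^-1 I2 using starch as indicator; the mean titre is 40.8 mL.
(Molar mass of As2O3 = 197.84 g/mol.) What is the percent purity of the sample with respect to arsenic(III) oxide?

As2O3 + 2 I2 + 2 H2O → As2O5 + 4 HI
n(I2) per titration = 0.0408 × 0.192 = 7.83 × 10^-3 mol
From the 1:2 ratio, n(As2O3) in each aliquot = 1/2 × 7.83 × 10^-3 = 3.92 × 10^-3 mol
n(As2O3) in the whole flask = 3.92 × 10^-3 × 500.0/50.0 = 0.0392 mol
mass of As2O3 = 0.0392 × 197.84 = 7.75 g
% As2O3 = 7.75 / 8.70 × 100 = 89.1 %

89.1 %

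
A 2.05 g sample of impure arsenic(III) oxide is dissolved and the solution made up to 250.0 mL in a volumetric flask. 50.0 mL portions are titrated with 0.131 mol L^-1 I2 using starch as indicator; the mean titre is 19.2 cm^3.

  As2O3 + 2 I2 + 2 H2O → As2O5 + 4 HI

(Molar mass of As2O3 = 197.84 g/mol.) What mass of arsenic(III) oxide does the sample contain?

1.24 g

n(I2) per titration = 0.0192 × 0.131 = 2.52 × 10^-3 mol
From the 1:2 ratio, n(As2O3) in each aliquot = 1/2 × 2.52 × 10^-3 = 1.26 × 10^-3 mol
n(As2O3) in the whole flask = 1.26 × 10^-3 × 250.0/50.0 = 6.29 × 10^-3 mol
mass of As2O3 = 6.29 × 10^-3 × 197.84 = 1.24 g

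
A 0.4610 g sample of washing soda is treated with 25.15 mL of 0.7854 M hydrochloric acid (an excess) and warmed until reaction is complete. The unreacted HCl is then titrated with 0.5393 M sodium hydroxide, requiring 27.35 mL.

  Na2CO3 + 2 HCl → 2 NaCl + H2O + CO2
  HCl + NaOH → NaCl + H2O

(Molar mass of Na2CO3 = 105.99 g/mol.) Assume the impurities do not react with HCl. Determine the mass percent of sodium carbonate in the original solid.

n(HCl) added = 0.02515 × 0.7854 = 0.01975 mol
n(NaOH) used in back-titration = 0.02735 × 0.5393 = 0.01475 mol
n(HCl) left over = 0.01475 mol (1:1 ratio)
n(HCl) consumed by analyte = 0.01975 − 0.01475 = 5.003 × 10^-3 mol
From the 1:2 ratio, n(Na2CO3) = 1/2 × 5.003 × 10^-3 = 2.501 × 10^-3 mol
mass of Na2CO3 = 2.501 × 10^-3 × 105.99 = 0.2651 g
% Na2CO3 = 0.2651 / 0.4610 × 100 = 57.51 %

57.51 %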